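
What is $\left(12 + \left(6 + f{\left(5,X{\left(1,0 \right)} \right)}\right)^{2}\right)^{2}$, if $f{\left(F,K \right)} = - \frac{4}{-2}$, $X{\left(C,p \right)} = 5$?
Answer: $5776$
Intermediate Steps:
$f{\left(F,K \right)} = 2$ ($f{\left(F,K \right)} = \left(-4\right) \left(- \frac{1}{2}\right) = 2$)
$\left(12 + \left(6 + f{\left(5,X{\left(1,0 \right)} \right)}\right)^{2}\right)^{2} = \left(12 + \left(6 + 2\right)^{2}\right)^{2} = \left(12 + 8^{2}\right)^{2} = \left(12 + 64\right)^{2} = 76^{2} = 5776$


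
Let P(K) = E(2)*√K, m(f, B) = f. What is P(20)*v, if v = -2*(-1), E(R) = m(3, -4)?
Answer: 12*√5 ≈ 26.833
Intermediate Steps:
E(R) = 3
v = 2
P(K) = 3*√K
P(20)*v = (3*√20)*2 = (3*(2*√5))*2 = (6*√5)*2 = 12*√5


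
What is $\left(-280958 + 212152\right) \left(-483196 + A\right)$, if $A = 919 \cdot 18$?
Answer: $32108595124$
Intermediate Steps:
$A = 16542$
$\left(-280958 + 212152\right) \left(-483196 + A\right) = \left(-280958 + 212152\right) \left(-483196 + 16542\right) = \left(-68806\right) \left(-466654\right) = 32108595124$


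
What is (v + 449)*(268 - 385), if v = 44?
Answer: -57681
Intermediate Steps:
(v + 449)*(268 - 385) = (44 + 449)*(268 - 385) = 493*(-117) = -57681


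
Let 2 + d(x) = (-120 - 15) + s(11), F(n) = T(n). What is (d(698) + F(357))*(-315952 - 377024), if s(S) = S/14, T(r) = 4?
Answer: 641349288/7 ≈ 9.1621e+7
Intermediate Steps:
F(n) = 4
s(S) = S/14 (s(S) = S*(1/14) = S/14)
d(x) = -1907/14 (d(x) = -2 + ((-120 - 15) + (1/14)*11) = -2 + (-135 + 11/14) = -2 - 1879/14 = -1907/14)
(d(698) + F(357))*(-315952 - 377024) = (-1907/14 + 4)*(-315952 - 377024) = -1851/14*(-692976) = 641349288/7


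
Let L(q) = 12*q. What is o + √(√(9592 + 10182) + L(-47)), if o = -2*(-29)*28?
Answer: 1624 + √(-564 + √19774) ≈ 1624.0 + 20.576*I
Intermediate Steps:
o = 1624 (o = 58*28 = 1624)
o + √(√(9592 + 10182) + L(-47)) = 1624 + √(√(9592 + 10182) + 12*(-47)) = 1624 + √(√19774 - 564) = 1624 + √(-564 + √19774)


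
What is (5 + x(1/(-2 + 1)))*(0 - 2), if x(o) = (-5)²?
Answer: -60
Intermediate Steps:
x(o) = 25
(5 + x(1/(-2 + 1)))*(0 - 2) = (5 + 25)*(0 - 2) = 30*(-2) = -60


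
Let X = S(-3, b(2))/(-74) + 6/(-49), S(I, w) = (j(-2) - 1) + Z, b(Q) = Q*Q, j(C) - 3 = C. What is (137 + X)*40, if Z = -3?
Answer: 9929300/1813 ≈ 5476.7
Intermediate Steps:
j(C) = 3 + C
b(Q) = Q²
S(I, w) = -3 (S(I, w) = ((3 - 2) - 1) - 3 = (1 - 1) - 3 = 0 - 3 = -3)
X = -297/3626 (X = -3/(-74) + 6/(-49) = -3*(-1/74) + 6*(-1/49) = 3/74 - 6/49 = -297/3626 ≈ -0.081908)
(137 + X)*40 = (137 - 297/3626)*40 = (496465/3626)*40 = 9929300/1813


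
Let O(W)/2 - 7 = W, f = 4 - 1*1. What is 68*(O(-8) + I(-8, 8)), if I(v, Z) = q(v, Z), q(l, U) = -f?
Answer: -340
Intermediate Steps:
f = 3 (f = 4 - 1 = 3)
O(W) = 14 + 2*W
q(l, U) = -3 (q(l, U) = -1*3 = -3)
I(v, Z) = -3
68*(O(-8) + I(-8, 8)) = 68*((14 + 2*(-8)) - 3) = 68*((14 - 16) - 3) = 68*(-2 - 3) = 68*(-5) = -340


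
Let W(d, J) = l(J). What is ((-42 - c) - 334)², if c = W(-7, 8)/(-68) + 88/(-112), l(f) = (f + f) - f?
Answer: 7969668529/56644 ≈ 1.4070e+5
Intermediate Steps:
l(f) = f (l(f) = 2*f - f = f)
W(d, J) = J
c = -215/238 (c = 8/(-68) + 88/(-112) = 8*(-1/68) + 88*(-1/112) = -2/17 - 11/14 = -215/238 ≈ -0.90336)
((-42 - c) - 334)² = ((-42 - 1*(-215/238)) - 334)² = ((-42 + 215/238) - 334)² = (-9781/238 - 334)² = (-89273/238)² = 7969668529/56644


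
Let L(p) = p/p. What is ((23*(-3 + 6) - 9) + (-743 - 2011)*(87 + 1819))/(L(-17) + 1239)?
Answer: -656133/155 ≈ -4233.1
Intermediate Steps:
L(p) = 1
((23*(-3 + 6) - 9) + (-743 - 2011)*(87 + 1819))/(L(-17) + 1239) = ((23*(-3 + 6) - 9) + (-743 - 2011)*(87 + 1819))/(1 + 1239) = ((23*3 - 9) - 2754*1906)/1240 = ((69 - 9) - 5249124)*(1/1240) = (60 - 5249124)*(1/1240) = -5249064*1/1240 = -656133/155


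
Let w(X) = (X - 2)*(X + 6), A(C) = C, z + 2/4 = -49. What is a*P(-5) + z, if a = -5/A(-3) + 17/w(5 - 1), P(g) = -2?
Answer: -818/15 ≈ -54.533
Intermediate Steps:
z = -99/2 (z = -1/2 - 49 = -99/2 ≈ -49.500)
w(X) = (-2 + X)*(6 + X)
a = 151/60 (a = -5/(-3) + 17/(-12 + (5 - 1)**2 + 4*(5 - 1)) = -5*(-1/3) + 17/(-12 + 4**2 + 4*4) = 5/3 + 17/(-12 + 16 + 16) = 5/3 + 17/20 = 151/60 ≈ 2.5167)
a*P(-5) + z = (151/60)*(-2) - 99/2 = -151/30 - 99/2 = -818/15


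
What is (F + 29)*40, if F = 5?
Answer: 1360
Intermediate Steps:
(F + 29)*40 = (5 + 29)*40 = 34*40 = 1360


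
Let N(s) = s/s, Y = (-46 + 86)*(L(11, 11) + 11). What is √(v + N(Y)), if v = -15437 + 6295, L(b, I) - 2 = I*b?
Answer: I*√9141 ≈ 95.609*I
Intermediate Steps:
L(b, I) = 2 + I*b
v = -9142
Y = 5360 (Y = (-46 + 86)*((2 + 11*11) + 11) = 40*((2 + 121) + 11) = 40*(123 + 11) = 40*134 = 5360)
N(s) = 1
√(v + N(Y)) = √(-9142 + 1) = √(-9141) = I*√9141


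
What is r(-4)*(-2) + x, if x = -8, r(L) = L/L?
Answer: -10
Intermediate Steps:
r(L) = 1
r(-4)*(-2) + x = 1*(-2) - 8 = -2 - 8 = -10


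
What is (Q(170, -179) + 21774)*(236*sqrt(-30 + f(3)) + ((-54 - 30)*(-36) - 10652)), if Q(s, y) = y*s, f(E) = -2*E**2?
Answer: 66027968 - 8171264*I*sqrt(3) ≈ 6.6028e+7 - 1.4153e+7*I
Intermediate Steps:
Q(s, y) = s*y
(Q(170, -179) + 21774)*(236*sqrt(-30 + f(3)) + ((-54 - 30)*(-36) - 10652)) = (170*(-179) + 21774)*(236*sqrt(-30 - 2*3**2) + ((-54 - 30)*(-36) - 10652)) = (-30430 + 21774)*(236*sqrt(-30 - 2*9) + (-84*(-36) - 10652)) = -8656*(236*sqrt(-30 - 18) + (3024 - 10652)) = -8656*(236*sqrt(-48) - 7628) = -8656*(236*(4*I*sqrt(3)) - 7628) = -8656*(944*I*sqrt(3) - 7628) = -8656*(-7628 + 944*I*sqrt(3)) = 66027968 - 8171264*I*sqrt(3)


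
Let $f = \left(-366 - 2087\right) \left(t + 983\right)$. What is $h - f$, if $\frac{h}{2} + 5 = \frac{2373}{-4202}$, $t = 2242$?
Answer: $\frac{16620830042}{2101} \approx 7.9109 \cdot 10^{6}$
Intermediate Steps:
$h = - \frac{23383}{2101}$ ($h = -10 + 2 \frac{2373}{-4202} = -10 + 2 \cdot 2373 \left(- \frac{1}{4202}\right) = -10 + 2 \left(- \frac{2373}{4202}\right) = -10 - \frac{2373}{2101} = - \frac{23383}{2101} \approx -11.129$)
$f = -7910925$ ($f = \left(-366 - 2087\right) \left(2242 + 983\right) = \left(-2453\right) 3225 = -7910925$)
$h - f = - \frac{23383}{2101} - -7910925 = - \frac{23383}{2101} + 7910925 = \frac{16620830042}{2101}$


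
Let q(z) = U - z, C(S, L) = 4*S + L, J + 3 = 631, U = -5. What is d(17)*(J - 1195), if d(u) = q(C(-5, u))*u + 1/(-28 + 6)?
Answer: 424683/22 ≈ 19304.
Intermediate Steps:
J = 628 (J = -3 + 631 = 628)
C(S, L) = L + 4*S
q(z) = -5 - z
d(u) = -1/22 + u*(15 - u) (d(u) = (-5 - (u + 4*(-5)))*u + 1/(-28 + 6) = (-5 - (u - 20))*u + 1/(-22) = (-5 - (-20 + u))*u - 1/22 = (-5 + (20 - u))*u - 1/22 = (15 - u)*u - 1/22 = u*(15 - u) - 1/22 = -1/22 + u*(15 - u))
d(17)*(J - 1195) = (-1/22 - 1*17² + 15*17)*(628 - 1195) = (-1/22 - 1*289 + 255)*(-567) = (-1/22 - 289 + 255)*(-567) = -749/22*(-567) = 424683/22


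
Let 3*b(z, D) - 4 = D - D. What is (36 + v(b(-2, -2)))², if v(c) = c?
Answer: 12544/9 ≈ 1393.8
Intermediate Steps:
b(z, D) = 4/3 (b(z, D) = 4/3 + (D - D)/3 = 4/3 + (⅓)*0 = 4/3 + 0 = 4/3)
(36 + v(b(-2, -2)))² = (36 + 4/3)² = (112/3)² = 12544/9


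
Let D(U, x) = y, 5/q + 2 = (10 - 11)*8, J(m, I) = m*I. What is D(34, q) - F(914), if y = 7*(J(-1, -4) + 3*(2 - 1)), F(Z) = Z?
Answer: -865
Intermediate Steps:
J(m, I) = I*m
y = 49 (y = 7*(-4*(-1) + 3*(2 - 1)) = 7*(4 + 3*1) = 7*(4 + 3) = 7*7 = 49)
q = -½ (q = 5/(-2 + (10 - 11)*8) = 5/(-2 - 1*8) = 5/(-2 - 8) = 5/(-10) = 5*(-⅒) = -½ ≈ -0.50000)
D(U, x) = 49
D(34, q) - F(914) = 49 - 1*914 = 49 - 914 = -865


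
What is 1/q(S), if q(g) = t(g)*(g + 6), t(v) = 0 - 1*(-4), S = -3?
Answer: 1/12 ≈ 0.083333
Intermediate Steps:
t(v) = 4 (t(v) = 0 + 4 = 4)
q(g) = 24 + 4*g (q(g) = 4*(g + 6) = 4*(6 + g) = 24 + 4*g)
1/q(S) = 1/(24 + 4*(-3)) = 1/(24 - 12) = 1/12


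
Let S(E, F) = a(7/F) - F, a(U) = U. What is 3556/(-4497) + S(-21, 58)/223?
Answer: -61089733/58164198 ≈ -1.0503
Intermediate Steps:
S(E, F) = -F + 7/F (S(E, F) = 7/F - F = -F + 7/F)
3556/(-4497) + S(-21, 58)/223 = 3556/(-4497) + (-1*58 + 7/58)/223 = 3556*(-1/4497) + (-58 + 7*(1/58))*(1/223) = -3556/4497 + (-58 + 7/58)*(1/223) = -3556/4497 - 3357/58*1/223 = -3556/4497 - 3357/12934 = -61089733/58164198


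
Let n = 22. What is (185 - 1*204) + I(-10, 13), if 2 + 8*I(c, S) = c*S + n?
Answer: -131/4 ≈ -32.750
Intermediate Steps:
I(c, S) = 5/2 + S*c/8 (I(c, S) = -¼ + (c*S + 22)/8 = -¼ + (S*c + 22)/8 = -¼ + (22 + S*c)/8 = -¼ + (11/4 + S*c/8) = 5/2 + S*c/8)
(185 - 1*204) + I(-10, 13) = (185 - 1*204) + (5/2 + (⅛)*13*(-10)) = (185 - 204) + (5/2 - 65/4) = -19 - 55/4 = -131/4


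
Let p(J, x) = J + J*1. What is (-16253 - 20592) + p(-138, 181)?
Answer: -37121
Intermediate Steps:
p(J, x) = 2*J (p(J, x) = J + J = 2*J)
(-16253 - 20592) + p(-138, 181) = (-16253 - 20592) + 2*(-138) = -36845 - 276 = -37121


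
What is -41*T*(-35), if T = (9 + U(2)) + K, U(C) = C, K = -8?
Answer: 4305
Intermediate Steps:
T = 3 (T = (9 + 2) - 8 = 11 - 8 = 3)
-41*T*(-35) = -41*3*(-35) = -123*(-35) = 4305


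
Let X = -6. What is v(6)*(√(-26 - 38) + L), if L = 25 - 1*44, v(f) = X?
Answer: 114 - 48*I ≈ 114.0 - 48.0*I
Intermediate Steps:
v(f) = -6
L = -19 (L = 25 - 44 = -19)
v(6)*(√(-26 - 38) + L) = -6*(√(-26 - 38) - 19) = -6*(√(-64) - 19) = -6*(8*I - 19) = -6*(-19 + 8*I) = 114 - 48*I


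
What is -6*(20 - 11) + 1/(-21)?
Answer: -1135/21 ≈ -54.048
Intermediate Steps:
-6*(20 - 11) + 1/(-21) = -6*9 - 1/21 = -54 - 1/21 = -1135/21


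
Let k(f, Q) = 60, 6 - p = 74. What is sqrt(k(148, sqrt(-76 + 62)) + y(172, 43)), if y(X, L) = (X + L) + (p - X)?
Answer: sqrt(35) ≈ 5.9161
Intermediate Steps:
p = -68 (p = 6 - 1*74 = 6 - 74 = -68)
y(X, L) = -68 + L (y(X, L) = (X + L) + (-68 - X) = (L + X) + (-68 - X) = -68 + L)
sqrt(k(148, sqrt(-76 + 62)) + y(172, 43)) = sqrt(60 + (-68 + 43)) = sqrt(60 - 25) = sqrt(35)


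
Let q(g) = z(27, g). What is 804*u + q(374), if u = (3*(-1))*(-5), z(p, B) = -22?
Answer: 12038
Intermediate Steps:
u = 15 (u = -3*(-5) = 15)
q(g) = -22
804*u + q(374) = 804*15 - 22 = 12060 - 22 = 12038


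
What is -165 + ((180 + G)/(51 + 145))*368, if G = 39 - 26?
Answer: 9671/49 ≈ 197.37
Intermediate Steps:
G = 13
-165 + ((180 + G)/(51 + 145))*368 = -165 + ((180 + 13)/(51 + 145))*368 = -165 + (193/196)*368 = -165 + 17756/49 = 9671/49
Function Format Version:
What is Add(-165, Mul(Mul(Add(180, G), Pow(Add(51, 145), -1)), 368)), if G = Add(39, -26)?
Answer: Rational(9671, 49) ≈ 197.37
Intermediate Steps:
G = 13
Add(-165, Mul(Mul(Add(180, G), Pow(Add(51, 145), -1)), 368)) = Add(-165, Mul(Mul(Add(180, 13), Pow(Add(51, 145), -1)), 368)) = Add(-165, Mul(Mul(193, Pow(196, -1)), 368)) = Add(-165, Mul(Mul(193, Rational(1, 196)), 368)) = Add(-165, Mul(Rational(193, 196), 368)) = Add(-165, Rational(17756, 49)) = Rational(9671, 49)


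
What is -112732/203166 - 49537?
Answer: -5032173437/101583 ≈ -49538.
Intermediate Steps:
-112732/203166 - 49537 = -112732*1/203166 - 49537 = -56366/101583 - 49537 = -5032173437/101583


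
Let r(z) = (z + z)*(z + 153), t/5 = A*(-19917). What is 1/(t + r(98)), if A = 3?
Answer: -1/249559 ≈ -4.0071e-6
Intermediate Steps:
t = -298755 (t = 5*(3*(-19917)) = 5*(-59751) = -298755)
r(z) = 2*z*(153 + z) (r(z) = (2*z)*(153 + z) = 2*z*(153 + z))
1/(t + r(98)) = 1/(-298755 + 2*98*(153 + 98)) = 1/(-298755 + 2*98*251) = 1/(-298755 + 49196) = 1/(-249559) = -1/249559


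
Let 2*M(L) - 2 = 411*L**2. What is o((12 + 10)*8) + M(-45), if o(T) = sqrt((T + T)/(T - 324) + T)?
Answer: 832277/2 + 2*sqrt(59422)/37 ≈ 4.1615e+5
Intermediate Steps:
M(L) = 1 + 411*L**2/2 (M(L) = 1 + (411*L**2)/2 = 1 + 411*L**2/2)
o(T) = sqrt(T + 2*T/(-324 + T)) (o(T) = sqrt((2*T)/(-324 + T) + T) = sqrt(2*T/(-324 + T) + T) = sqrt(T + 2*T/(-324 + T)))
o((12 + 10)*8) + M(-45) = sqrt(((12 + 10)*8)*(-322 + (12 + 10)*8)/(-324 + (12 + 10)*8)) + (1 + (411/2)*(-45)**2) = sqrt((22*8)*(-322 + 22*8)/(-324 + 22*8)) + (1 + (411/2)*2025) = sqrt(176*(-322 + 176)/(-324 + 176)) + (1 + 832275/2) = sqrt(176*(-146)/(-148)) + 832277/2 = sqrt(176*(-1/148)*(-146)) + 832277/2 = sqrt(6424/37) + 832277/2 = 2*sqrt(59422)/37 + 832277/2 = 832277/2 + 2*sqrt(59422)/37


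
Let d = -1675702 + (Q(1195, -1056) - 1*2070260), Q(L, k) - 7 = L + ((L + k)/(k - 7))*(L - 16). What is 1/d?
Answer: -1063/3980843761 ≈ -2.6703e-7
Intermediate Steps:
Q(L, k) = 7 + L + (-16 + L)*(L + k)/(-7 + k) (Q(L, k) = 7 + (L + ((L + k)/(k - 7))*(L - 16)) = 7 + (L + ((L + k)/(-7 + k))*(-16 + L)) = 7 + (L + (-16 + L)*(L + k)/(-7 + k)) = 7 + L + (-16 + L)*(L + k)/(-7 + k))
d = -3980843761/1063 (d = -1675702 + ((-49 + 1195² - 23*1195 - 9*(-1056) + 2*1195*(-1056))/(-7 - 1056) - 1*2070260) = -1675702 + ((-49 + 1428025 - 27485 + 9504 - 2523840)/(-1063) - 2070260) = -1675702 + (-1/1063*(-1113845) - 2070260) = -1675702 + (1113845/1063 - 2070260) = -1675702 - 2199572535/1063 = -3980843761/1063 ≈ -3.7449e+6)
1/d = 1/(-3980843761/1063) = -1063/3980843761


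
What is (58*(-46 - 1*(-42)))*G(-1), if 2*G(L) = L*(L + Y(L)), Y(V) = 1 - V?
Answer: 116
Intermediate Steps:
G(L) = L/2 (G(L) = (L*(L + (1 - L)))/2 = (L*1)/2 = L/2)
(58*(-46 - 1*(-42)))*G(-1) = (58*(-46 - 1*(-42)))*((1/2)*(-1)) = (58*(-46 + 42))*(-1/2) = (58*(-4))*(-1/2) = -232*(-1/2) = 116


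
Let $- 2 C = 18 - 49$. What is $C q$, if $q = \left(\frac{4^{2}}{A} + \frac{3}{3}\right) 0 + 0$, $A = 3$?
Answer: $0$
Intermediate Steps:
$C = \frac{31}{2}$ ($C = - \frac{18 - 49}{2} = \left(- \frac{1}{2}\right) \left(-31\right) = \frac{31}{2} \approx 15.5$)
$q = 0$ ($q = \left(\frac{4^{2}}{3} + \frac{3}{3}\right) 0 + 0 = \left(16 \cdot \frac{1}{3} + 3 \cdot \frac{1}{3}\right) 0 + 0 = \left(\frac{16}{3} + 1\right) 0 + 0 = \frac{19}{3} \cdot 0 + 0 = 0 + 0 = 0$)
$C q = \frac{31}{2} \cdot 0 = 0$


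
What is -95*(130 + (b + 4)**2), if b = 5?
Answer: -20045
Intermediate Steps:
-95*(130 + (b + 4)**2) = -95*(130 + (5 + 4)**2) = -95*(130 + 9**2) = -95*(130 + 81) = -95*211 = -20045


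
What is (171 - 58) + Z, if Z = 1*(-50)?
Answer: 63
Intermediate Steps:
Z = -50
(171 - 58) + Z = (171 - 58) - 50 = 113 - 50 = 63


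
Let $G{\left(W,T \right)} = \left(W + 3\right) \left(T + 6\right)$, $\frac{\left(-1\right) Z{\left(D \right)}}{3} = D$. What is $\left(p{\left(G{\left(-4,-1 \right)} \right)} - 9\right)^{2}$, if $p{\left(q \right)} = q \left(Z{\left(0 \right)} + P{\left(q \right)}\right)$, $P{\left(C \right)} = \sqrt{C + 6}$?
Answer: $196$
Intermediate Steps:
$Z{\left(D \right)} = - 3 D$
$P{\left(C \right)} = \sqrt{6 + C}$
$G{\left(W,T \right)} = \left(3 + W\right) \left(6 + T\right)$
$p{\left(q \right)} = q \sqrt{6 + q}$ ($p{\left(q \right)} = q \left(\left(-3\right) 0 + \sqrt{6 + q}\right) = q \left(0 + \sqrt{6 + q}\right) = q \sqrt{6 + q}$)
$\left(p{\left(G{\left(-4,-1 \right)} \right)} - 9\right)^{2} = \left(\left(18 + 3 \left(-1\right) + 6 \left(-4\right) - -4\right) \sqrt{6 + \left(18 + 3 \left(-1\right) + 6 \left(-4\right) - -4\right)} - 9\right)^{2} = \left(\left(18 - 3 - 24 + 4\right) \sqrt{6 + \left(18 - 3 - 24 + 4\right)} - 9\right)^{2} = \left(- 5 \sqrt{6 - 5} - 9\right)^{2} = \left(- 5 \sqrt{1} - 9\right)^{2} = \left(\left(-5\right) 1 - 9\right)^{2} = \left(-5 - 9\right)^{2} = \left(-14\right)^{2} = 196$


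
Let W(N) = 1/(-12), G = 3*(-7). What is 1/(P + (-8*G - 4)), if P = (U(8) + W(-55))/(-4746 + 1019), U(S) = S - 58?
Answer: 44724/7335337 ≈ 0.0060971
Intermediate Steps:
U(S) = -58 + S
G = -21
W(N) = -1/12
P = 601/44724 (P = ((-58 + 8) - 1/12)/(-4746 + 1019) = (-50 - 1/12)/(-3727) = -601/12*(-1/3727) = 601/44724 ≈ 0.013438)
1/(P + (-8*G - 4)) = 1/(601/44724 + (-8*(-21) - 4)) = 1/(601/44724 + (168 - 4)) = 1/(601/44724 + 164) = 1/(7335337/44724) = 44724/7335337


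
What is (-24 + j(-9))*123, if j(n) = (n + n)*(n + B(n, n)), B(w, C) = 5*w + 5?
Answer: 105534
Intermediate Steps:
B(w, C) = 5 + 5*w
j(n) = 2*n*(5 + 6*n) (j(n) = (n + n)*(n + (5 + 5*n)) = (2*n)*(5 + 6*n) = 2*n*(5 + 6*n))
(-24 + j(-9))*123 = (-24 + 2*(-9)*(5 + 6*(-9)))*123 = (-24 + 2*(-9)*(5 - 54))*123 = (-24 + 2*(-9)*(-49))*123 = (-24 + 882)*123 = 858*123 = 105534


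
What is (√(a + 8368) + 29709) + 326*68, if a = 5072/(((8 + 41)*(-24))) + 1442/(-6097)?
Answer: 51877 + 4*√174880107285/18291 ≈ 51968.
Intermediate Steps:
a = -582496/128037 (a = 5072/((49*(-24))) + 1442*(-1/6097) = 5072/(-1176) - 206/871 = 5072*(-1/1176) - 206/871 = -634/147 - 206/871 = -582496/128037 ≈ -4.5494)
(√(a + 8368) + 29709) + 326*68 = (√(-582496/128037 + 8368) + 29709) + 326*68 = (√(1070831120/128037) + 29709) + 22168 = (4*√174880107285/18291 + 29709) + 22168 = (29709 + 4*√174880107285/18291) + 22168 = 51877 + 4*√174880107285/18291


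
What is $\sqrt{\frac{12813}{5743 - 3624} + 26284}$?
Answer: $\frac{\sqrt{118046542471}}{2119} \approx 162.14$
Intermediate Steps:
$\sqrt{\frac{12813}{5743 - 3624} + 26284} = \sqrt{\frac{12813}{2119} + 26284} = \sqrt{\frac{55708609}{2119}} = \frac{\sqrt{118046542471}}{2119}$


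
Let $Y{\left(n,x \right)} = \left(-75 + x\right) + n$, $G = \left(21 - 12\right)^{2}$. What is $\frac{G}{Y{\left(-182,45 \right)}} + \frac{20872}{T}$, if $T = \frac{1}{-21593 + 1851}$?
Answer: $- \frac{87355665169}{212} \approx -4.1206 \cdot 10^{8}$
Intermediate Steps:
$G = 81$ ($G = 9^{2} = 81$)
$T = - \frac{1}{19742}$ ($T = \frac{1}{-19742} = - \frac{1}{19742} \approx -5.0653 \cdot 10^{-5}$)
$Y{\left(n,x \right)} = -75 + n + x$
$\frac{G}{Y{\left(-182,45 \right)}} + \frac{20872}{T} = \frac{81}{-75 - 182 + 45} + \frac{20872}{- \frac{1}{19742}} = \frac{81}{-212} + 20872 \left(-19742\right) = 81 \left(- \frac{1}{212}\right) - 412055024 = - \frac{81}{212} - 412055024 = - \frac{87355665169}{212}$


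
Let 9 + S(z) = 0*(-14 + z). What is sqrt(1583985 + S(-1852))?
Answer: 2*sqrt(395994) ≈ 1258.6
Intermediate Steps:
S(z) = -9 (S(z) = -9 + 0*(-14 + z) = -9 + 0 = -9)
sqrt(1583985 + S(-1852)) = sqrt(1583985 - 9) = sqrt(1583976) = 2*sqrt(395994)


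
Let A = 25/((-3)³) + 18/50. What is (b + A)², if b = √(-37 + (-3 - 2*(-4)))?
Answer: -14434076/455625 - 3056*I*√2/675 ≈ -31.68 - 6.4027*I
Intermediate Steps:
A = -382/675 (A = 25/(-27) + 18*(1/50) = 25*(-1/27) + 9/25 = -25/27 + 9/25 = -382/675 ≈ -0.56593)
b = 4*I*√2 (b = √(-37 + (-3 + 8)) = √(-37 + 5) = √(-32) = 4*I*√2 ≈ 5.6569*I)
(b + A)² = (4*I*√2 - 382/675)² = (-382/675 + 4*I*√2)²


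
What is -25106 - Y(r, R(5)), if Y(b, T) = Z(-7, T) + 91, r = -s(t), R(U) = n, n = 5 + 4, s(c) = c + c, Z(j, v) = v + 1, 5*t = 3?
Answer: -25207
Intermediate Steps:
t = ⅗ (t = (⅕)*3 = ⅗ ≈ 0.60000)
Z(j, v) = 1 + v
s(c) = 2*c
n = 9
R(U) = 9
r = -6/5 (r = -2*3/5 = -1*6/5 = -6/5 ≈ -1.2000)
Y(b, T) = 92 + T (Y(b, T) = (1 + T) + 91 = 92 + T)
-25106 - Y(r, R(5)) = -25106 - (92 + 9) = -25106 - 1*101 = -25106 - 101 = -25207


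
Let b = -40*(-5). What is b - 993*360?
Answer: -357280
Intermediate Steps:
b = 200
b - 993*360 = 200 - 993*360 = 200 - 357480 = -357280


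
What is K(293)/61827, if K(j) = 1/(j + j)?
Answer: 1/36230622 ≈ 2.7601e-8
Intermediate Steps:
K(j) = 1/(2*j)
K(293)/61827 = ((1/2)/293)/61827 = ((1/2)*(1/293))*(1/61827) = (1/586)*(1/61827) = 1/36230622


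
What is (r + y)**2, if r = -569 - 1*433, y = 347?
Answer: 429025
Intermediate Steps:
r = -1002 (r = -569 - 433 = -1002)
(r + y)**2 = (-1002 + 347)**2 = (-655)**2 = 429025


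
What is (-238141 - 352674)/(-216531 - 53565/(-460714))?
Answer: 272196741910/99758809569 ≈ 2.7285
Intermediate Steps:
(-238141 - 352674)/(-216531 - 53565/(-460714)) = -590815/(-216531 - 53565*(-1/460714)) = -590815/(-216531 + 53565/460714) = -590815/(-99758809569/460714) = -590815*(-460714/99758809569) = 272196741910/99758809569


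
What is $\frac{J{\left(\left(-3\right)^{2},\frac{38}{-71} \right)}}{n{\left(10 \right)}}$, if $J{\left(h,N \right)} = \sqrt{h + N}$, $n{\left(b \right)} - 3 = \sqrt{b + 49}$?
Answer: $- \frac{3 \sqrt{42671}}{3550} + \frac{\sqrt{2517589}}{3550} \approx 0.27239$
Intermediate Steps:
$n{\left(b \right)} = 3 + \sqrt{49 + b}$ ($n{\left(b \right)} = 3 + \sqrt{b + 49} = 3 + \sqrt{49 + b}$)
$J{\left(h,N \right)} = \sqrt{N + h}$
$\frac{J{\left(\left(-3\right)^{2},\frac{38}{-71} \right)}}{n{\left(10 \right)}} = \frac{\sqrt{\frac{38}{-71} + \left(-3\right)^{2}}}{3 + \sqrt{49 + 10}} = \frac{\sqrt{38 \left(- \frac{1}{71}\right) + 9}}{3 + \sqrt{59}} = \frac{\sqrt{- \frac{38}{71} + 9}}{3 + \sqrt{59}} = \frac{\sqrt{\frac{601}{71}}}{3 + \sqrt{59}} = \frac{\frac{1}{71} \sqrt{42671}}{3 + \sqrt{59}} = \frac{\sqrt{42671}}{71 \left(3 + \sqrt{59}\right)}$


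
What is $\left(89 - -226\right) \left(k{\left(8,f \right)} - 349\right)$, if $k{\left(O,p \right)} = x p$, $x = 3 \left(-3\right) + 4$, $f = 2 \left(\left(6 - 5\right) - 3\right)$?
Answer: $-103635$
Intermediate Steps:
$f = -4$ ($f = 2 \left(\left(6 - 5\right) - 3\right) = 2 \left(1 - 3\right) = 2 \left(-2\right) = -4$)
$x = -5$ ($x = -9 + 4 = -5$)
$k{\left(O,p \right)} = - 5 p$
$\left(89 - -226\right) \left(k{\left(8,f \right)} - 349\right) = \left(89 - -226\right) \left(\left(-5\right) \left(-4\right) - 349\right) = \left(89 + 226\right) \left(20 - 349\right) = 315 \left(-329\right) = -103635$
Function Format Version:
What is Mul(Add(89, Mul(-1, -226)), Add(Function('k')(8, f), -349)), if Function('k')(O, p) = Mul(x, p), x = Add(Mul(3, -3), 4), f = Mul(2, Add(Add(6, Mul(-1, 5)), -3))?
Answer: -103635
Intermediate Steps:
f = -4 (f = Mul(2, Add(Add(6, -5), -3)) = Mul(2, Add(1, -3)) = Mul(2, -2) = -4)
x = -5 (x = Add(-9, 4) = -5)
Function('k')(O, p) = Mul(-5, p)
Mul(Add(89, Mul(-1, -226)), Add(Function('k')(8, f), -349)) = Mul(Add(89, Mul(-1, -226)), Add(Mul(-5, -4), -349)) = Mul(Add(89, 226), Add(20, -349)) = Mul(315, -329) = -103635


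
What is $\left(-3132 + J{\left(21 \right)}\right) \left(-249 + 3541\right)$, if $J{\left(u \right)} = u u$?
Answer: $-8858772$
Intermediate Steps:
$J{\left(u \right)} = u^{2}$
$\left(-3132 + J{\left(21 \right)}\right) \left(-249 + 3541\right) = \left(-3132 + 21^{2}\right) \left(-249 + 3541\right) = \left(-3132 + 441\right) 3292 = \left(-2691\right) 3292 = -8858772$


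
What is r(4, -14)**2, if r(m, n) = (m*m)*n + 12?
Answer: 44944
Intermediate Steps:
r(m, n) = 12 + n*m**2 (r(m, n) = m**2*n + 12 = n*m**2 + 12 = 12 + n*m**2)
r(4, -14)**2 = (12 - 14*4**2)**2 = (12 - 14*16)**2 = (12 - 224)**2 = (-212)**2 = 44944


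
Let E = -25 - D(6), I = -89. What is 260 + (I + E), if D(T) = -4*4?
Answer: 162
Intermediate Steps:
D(T) = -16
E = -9 (E = -25 - 1*(-16) = -25 + 16 = -9)
260 + (I + E) = 260 + (-89 - 9) = 260 - 98 = 162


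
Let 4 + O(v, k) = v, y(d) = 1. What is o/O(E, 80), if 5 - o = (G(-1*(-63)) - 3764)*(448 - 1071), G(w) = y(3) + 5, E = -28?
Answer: 2341229/32 ≈ 73163.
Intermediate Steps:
G(w) = 6 (G(w) = 1 + 5 = 6)
O(v, k) = -4 + v
o = -2341229 (o = 5 - (6 - 3764)*(448 - 1071) = 5 - (-3758)*(-623) = 5 - 1*2341234 = 5 - 2341234 = -2341229)
o/O(E, 80) = -2341229/(-4 - 28) = -2341229/(-32) = -2341229*(-1/32) = 2341229/32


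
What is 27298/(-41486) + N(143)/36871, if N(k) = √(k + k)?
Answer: -13649/20743 + √286/36871 ≈ -0.65755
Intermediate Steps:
N(k) = √2*√k (N(k) = √(2*k) = √2*√k)
27298/(-41486) + N(143)/36871 = 27298/(-41486) + (√2*√143)/36871 = 27298*(-1/41486) + √286*(1/36871) = -13649/20743 + √286/36871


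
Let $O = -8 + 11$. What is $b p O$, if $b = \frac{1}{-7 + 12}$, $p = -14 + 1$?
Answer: $- \frac{39}{5} \approx -7.8$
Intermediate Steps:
$O = 3$
$p = -13$
$b = \frac{1}{5} \approx 0.2$
$b p O = \frac{1}{5} \left(-13\right) 3 = \left(- \frac{13}{5}\right) 3 = - \frac{39}{5}$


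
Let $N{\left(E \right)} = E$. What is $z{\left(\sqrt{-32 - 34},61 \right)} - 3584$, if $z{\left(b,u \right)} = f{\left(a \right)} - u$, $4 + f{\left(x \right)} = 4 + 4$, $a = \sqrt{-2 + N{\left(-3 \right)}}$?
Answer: $-3641$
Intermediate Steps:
$a = i \sqrt{5}$ ($a = \sqrt{-2 - 3} = \sqrt{-5} = i \sqrt{5} \approx 2.2361 i$)
$f{\left(x \right)} = 4$ ($f{\left(x \right)} = -4 + \left(4 + 4\right) = -4 + 8 = 4$)
$z{\left(b,u \right)} = 4 - u$
$z{\left(\sqrt{-32 - 34},61 \right)} - 3584 = \left(4 - 61\right) - 3584 = -57 - 3584 = -3641$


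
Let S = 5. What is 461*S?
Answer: 2305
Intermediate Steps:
461*S = 461*5 = 2305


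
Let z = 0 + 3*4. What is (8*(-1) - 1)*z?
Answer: -108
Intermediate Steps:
z = 12 (z = 0 + 12 = 12)
(8*(-1) - 1)*z = (8*(-1) - 1)*12 = (-8 - 1)*12 = -9*12 = -108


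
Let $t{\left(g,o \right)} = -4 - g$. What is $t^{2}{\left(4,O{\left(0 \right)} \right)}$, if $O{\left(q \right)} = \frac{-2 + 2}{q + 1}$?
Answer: $64$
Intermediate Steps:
$O{\left(q \right)} = 0$ ($O{\left(q \right)} = \frac{0}{1 + q} = 0$)
$t^{2}{\left(4,O{\left(0 \right)} \right)} = \left(-4 - 4\right)^{2} = \left(-8\right)^{2} = 64$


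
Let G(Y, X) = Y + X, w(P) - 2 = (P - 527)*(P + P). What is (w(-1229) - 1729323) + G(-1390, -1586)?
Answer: 2583951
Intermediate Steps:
w(P) = 2 + 2*P*(-527 + P) (w(P) = 2 + (P - 527)*(P + P) = 2 + (-527 + P)*(2*P) = 2 + 2*P*(-527 + P))
G(Y, X) = X + Y
(w(-1229) - 1729323) + G(-1390, -1586) = ((2 - 1054*(-1229) + 2*(-1229)²) - 1729323) + (-1586 - 1390) = ((2 + 1295366 + 2*1510441) - 1729323) - 2976 = ((2 + 1295366 + 3020882) - 1729323) - 2976 = (4316250 - 1729323) - 2976 = 2586927 - 2976 = 2583951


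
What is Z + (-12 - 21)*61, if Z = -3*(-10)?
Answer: -1983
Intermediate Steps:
Z = 30
Z + (-12 - 21)*61 = 30 + (-12 - 21)*61 = 30 - 33*61 = 30 - 2013 = -1983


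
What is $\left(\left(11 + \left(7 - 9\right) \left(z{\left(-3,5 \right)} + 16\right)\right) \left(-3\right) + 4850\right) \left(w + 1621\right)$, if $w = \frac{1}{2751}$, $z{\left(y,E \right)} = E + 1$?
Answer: $\frac{3152776004}{393} \approx 8.0223 \cdot 10^{6}$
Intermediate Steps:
$z{\left(y,E \right)} = 1 + E$
$w = \frac{1}{2751} \approx 0.0003635$
$\left(\left(11 + \left(7 - 9\right) \left(z{\left(-3,5 \right)} + 16\right)\right) \left(-3\right) + 4850\right) \left(w + 1621\right) = \left(\left(11 + \left(7 - 9\right) \left(\left(1 + 5\right) + 16\right)\right) \left(-3\right) + 4850\right) \left(\frac{1}{2751} + 1621\right) = \left(\left(11 - 2 \left(6 + 16\right)\right) \left(-3\right) + 4850\right) \frac{4459372}{2751} = \left(\left(11 - 44\right) \left(-3\right) + 4850\right) \frac{4459372}{2751} = \left(\left(-33\right) \left(-3\right) + 4850\right) \frac{4459372}{2751} = \left(99 + 4850\right) \frac{4459372}{2751} = 4949 \cdot \frac{4459372}{2751} = \frac{3152776004}{393}$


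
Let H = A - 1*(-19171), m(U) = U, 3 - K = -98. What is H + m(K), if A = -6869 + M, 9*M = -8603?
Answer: 103024/9 ≈ 11447.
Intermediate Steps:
M = -8603/9 (M = (⅑)*(-8603) = -8603/9 ≈ -955.89)
A = -70424/9 (A = -6869 - 8603/9 = -70424/9 ≈ -7824.9)
K = 101 (K = 3 - 1*(-98) = 3 + 98 = 101)
H = 102115/9 (H = -70424/9 - 1*(-19171) = -70424/9 + 19171 = 102115/9 ≈ 11346.)
H + m(K) = 102115/9 + 101 = 103024/9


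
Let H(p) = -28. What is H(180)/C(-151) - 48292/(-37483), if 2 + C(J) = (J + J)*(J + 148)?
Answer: 10651611/8471158 ≈ 1.2574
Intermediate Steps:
C(J) = -2 + 2*J*(148 + J) (C(J) = -2 + (J + J)*(J + 148) = -2 + (2*J)*(148 + J) = -2 + 2*J*(148 + J))
H(180)/C(-151) - 48292/(-37483) = -28/(-2 + 2*(-151)² + 296*(-151)) - 48292/(-37483) = -28/(-2 + 2*22801 - 44696) - 48292*(-1/37483) = -28/(-2 + 45602 - 44696) + 48292/37483 = -28/904 + 48292/37483 = -28*1/904 + 48292/37483 = -7/226 + 48292/37483 = 10651611/8471158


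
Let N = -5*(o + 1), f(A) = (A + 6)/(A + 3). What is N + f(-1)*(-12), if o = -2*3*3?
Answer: 55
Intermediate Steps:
o = -18 (o = -6*3 = -18)
f(A) = (6 + A)/(3 + A)
N = 85 (N = -5*(-18 + 1) = -5*(-17) = 85)
N + f(-1)*(-12) = 85 + ((6 - 1)/(3 - 1))*(-12) = 85 + (5/2)*(-12) = 85 - 30 = 55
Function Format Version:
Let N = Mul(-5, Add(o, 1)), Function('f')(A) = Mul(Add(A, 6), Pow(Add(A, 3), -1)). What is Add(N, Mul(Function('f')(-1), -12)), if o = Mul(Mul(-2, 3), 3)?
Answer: 55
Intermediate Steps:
o = -18 (o = Mul(-6, 3) = -18)
Function('f')(A) = Mul(Pow(Add(3, A), -1), Add(6, A)) (Function('f')(A) = Mul(Add(6, A), Pow(Add(3, A), -1)) = Mul(Pow(Add(3, A), -1), Add(6, A)))
N = 85 (N = Mul(-5, Add(-18, 1)) = Mul(-5, -17) = 85)
Add(N, Mul(Function('f')(-1), -12)) = Add(85, Mul(Mul(Pow(Add(3, -1), -1), Add(6, -1)), -12)) = Add(85, Mul(Mul(Pow(2, -1), 5), -12)) = Add(85, Mul(Mul(Rational(1, 2), 5), -12)) = Add(85, Mul(Rational(5, 2), -12)) = Add(85, -30) = 55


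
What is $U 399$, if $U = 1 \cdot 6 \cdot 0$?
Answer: $0$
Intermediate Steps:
$U = 0$ ($U = 6 \cdot 0 = 0$)
$U 399 = 0 \cdot 399 = 0$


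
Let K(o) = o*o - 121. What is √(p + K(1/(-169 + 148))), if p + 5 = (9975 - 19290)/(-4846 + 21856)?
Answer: I*√223226/42 ≈ 11.249*I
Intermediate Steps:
p = -233/42 (p = -5 + (9975 - 19290)/(-4846 + 21856) = -5 - 9315/17010 = -5 - 9315*1/17010 = -5 - 23/42 = -233/42 ≈ -5.5476)
K(o) = -121 + o² (K(o) = o² - 121 = -121 + o²)
√(p + K(1/(-169 + 148))) = √(-233/42 + (-121 + (1/(-169 + 148))²)) = √(-233/42 + (-121 + (1/(-21))²)) = √(-233/42 + (-121 + (-1/21)²)) = √(-233/42 + (-121 + 1/441)) = √(-233/42 - 53360/441) = √(-111613/882) = I*√223226/42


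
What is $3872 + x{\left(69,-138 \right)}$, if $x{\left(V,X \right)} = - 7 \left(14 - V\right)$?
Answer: $4257$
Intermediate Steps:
$x{\left(V,X \right)} = -98 + 7 V$
$3872 + x{\left(69,-138 \right)} = 3872 + \left(-98 + 7 \cdot 69\right) = 3872 + \left(-98 + 483\right) = 3872 + 385 = 4257$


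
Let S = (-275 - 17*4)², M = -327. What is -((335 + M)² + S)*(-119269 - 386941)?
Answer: 59587497730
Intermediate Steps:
S = 117649 (S = (-275 - 68)² = (-343)² = 117649)
-((335 + M)² + S)*(-119269 - 386941) = -((335 - 327)² + 117649)*(-119269 - 386941) = -(8² + 117649)*(-506210) = -(64 + 117649)*(-506210) = -117713*(-506210) = -1*(-59587497730) = 59587497730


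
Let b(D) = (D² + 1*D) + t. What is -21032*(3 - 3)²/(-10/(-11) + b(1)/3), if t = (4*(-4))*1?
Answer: 0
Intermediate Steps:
t = -16 (t = -16*1 = -16)
b(D) = -16 + D + D² (b(D) = (D² + 1*D) - 16 = (D² + D) - 16 = (D + D²) - 16 = -16 + D + D²)
-21032*(3 - 3)²/(-10/(-11) + b(1)/3) = -21032*(3 - 3)²/(-10/(-11) + (-16 + 1 + 1²)/3) = -21032*0²/(-10*(-1/11) + (-16 + 1 + 1)*(⅓)) = -0/(10/11 - 14*⅓) = -0/(10/11 - 14/3) = -0/(-124/33) = -0*(-33)/124 = -21032*0 = 0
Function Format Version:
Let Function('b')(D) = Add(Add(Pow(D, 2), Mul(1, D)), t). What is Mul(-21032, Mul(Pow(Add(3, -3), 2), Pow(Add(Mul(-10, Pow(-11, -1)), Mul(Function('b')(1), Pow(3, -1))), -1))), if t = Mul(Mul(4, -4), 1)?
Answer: 0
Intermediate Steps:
t = -16 (t = Mul(-16, 1) = -16)
Function('b')(D) = Add(-16, D, Pow(D, 2)) (Function('b')(D) = Add(Add(Pow(D, 2), Mul(1, D)), -16) = Add(Add(Pow(D, 2), D), -16) = Add(Add(D, Pow(D, 2)), -16) = Add(-16, D, Pow(D, 2)))
Mul(-21032, Mul(Pow(Add(3, -3), 2), Pow(Add(Mul(-10, Pow(-11, -1)), Mul(Function('b')(1), Pow(3, -1))), -1))) = Mul(-21032, Mul(Pow(Add(3, -3), 2), Pow(Add(Mul(-10, Pow(-11, -1)), Mul(Add(-16, 1, Pow(1, 2)), Pow(3, -1))), -1))) = Mul(-21032, Mul(Pow(0, 2), Pow(Add(Mul(-10, Rational(-1, 11)), Mul(Add(-16, 1, 1), Rational(1, 3))), -1))) = Mul(-21032, Mul(0, Pow(Add(Rational(10, 11), Mul(-14, Rational(1, 3))), -1))) = Mul(-21032, Mul(0, Pow(Add(Rational(10, 11), Rational(-14, 3)), -1))) = Mul(-21032, Mul(0, Pow(Rational(-124, 33), -1))) = Mul(-21032, Mul(0, Rational(-33, 124))) = Mul(-21032, 0) = 0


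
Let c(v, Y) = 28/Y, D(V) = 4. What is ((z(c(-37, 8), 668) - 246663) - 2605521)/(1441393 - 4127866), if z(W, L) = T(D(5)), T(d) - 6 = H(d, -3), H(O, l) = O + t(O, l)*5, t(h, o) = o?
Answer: 2852189/2686473 ≈ 1.0617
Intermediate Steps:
H(O, l) = O + 5*l (H(O, l) = O + l*5 = O + 5*l)
T(d) = -9 + d (T(d) = 6 + (d + 5*(-3)) = 6 + (d - 15) = 6 + (-15 + d) = -9 + d)
z(W, L) = -5 (z(W, L) = -9 + 4 = -5)
((z(c(-37, 8), 668) - 246663) - 2605521)/(1441393 - 4127866) = ((-5 - 246663) - 2605521)/(1441393 - 4127866) = (-246668 - 2605521)/(-2686473) = -2852189*(-1/2686473) = 2852189/2686473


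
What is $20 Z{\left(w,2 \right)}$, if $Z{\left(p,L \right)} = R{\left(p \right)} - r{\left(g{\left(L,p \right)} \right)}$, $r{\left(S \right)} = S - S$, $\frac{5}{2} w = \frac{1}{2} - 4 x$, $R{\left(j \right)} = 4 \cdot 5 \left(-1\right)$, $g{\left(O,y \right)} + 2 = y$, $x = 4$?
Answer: $-400$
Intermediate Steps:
$g{\left(O,y \right)} = -2 + y$
$R{\left(j \right)} = -20$ ($R{\left(j \right)} = 20 \left(-1\right) = -20$)
$w = - \frac{31}{5}$ ($w = \frac{2 \left(\frac{1}{2} - 16\right)}{5} = \frac{2}{5} \left(- \frac{31}{2}\right) = - \frac{31}{5} \approx -6.2$)
$r{\left(S \right)} = 0$
$Z{\left(p,L \right)} = -20$ ($Z{\left(p,L \right)} = -20 - 0 = -20 + 0 = -20$)
$20 Z{\left(w,2 \right)} = 20 \left(-20\right) = -400$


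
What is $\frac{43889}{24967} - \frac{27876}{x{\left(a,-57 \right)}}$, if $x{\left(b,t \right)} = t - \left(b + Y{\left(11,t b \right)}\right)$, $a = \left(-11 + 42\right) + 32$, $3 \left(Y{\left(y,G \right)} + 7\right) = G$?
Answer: $- \frac{162101104}{6766057} \approx -23.958$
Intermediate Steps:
$Y{\left(y,G \right)} = -7 + \frac{G}{3}$
$a = 63$ ($a = 31 + 32 = 63$)
$x{\left(b,t \right)} = 7 + t - b - \frac{b t}{3}$ ($x{\left(b,t \right)} = t - \left(b + \left(-7 + \frac{t b}{3}\right)\right) = t - \left(b + \left(-7 + \frac{b t}{3}\right)\right) = t - \left(-7 + b + \frac{b t}{3}\right) = 7 + t - b - \frac{b t}{3}$)
$\frac{43889}{24967} - \frac{27876}{x{\left(a,-57 \right)}} = \frac{43889}{24967} - \frac{27876}{7 - 57 - 63 - 21 \left(-57\right)} = 43889 \cdot \frac{1}{24967} - \frac{27876}{7 - 57 - 63 + 1197} = \frac{43889}{24967} - \frac{27876}{1084} = \frac{43889}{24967} - \frac{6969}{271} = - \frac{162101104}{6766057}$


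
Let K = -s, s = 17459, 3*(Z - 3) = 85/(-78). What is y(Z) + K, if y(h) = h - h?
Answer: -17459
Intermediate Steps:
Z = 617/234 (Z = 3 + (85/(-78))/3 = 3 + (85*(-1/78))/3 = 3 + (⅓)*(-85/78) = 3 - 85/234 = 617/234 ≈ 2.6368)
y(h) = 0
K = -17459 (K = -1*17459 = -17459)
y(Z) + K = 0 - 17459 = -17459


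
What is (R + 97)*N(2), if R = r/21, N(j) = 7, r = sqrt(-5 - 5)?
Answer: 679 + I*sqrt(10)/3 ≈ 679.0 + 1.0541*I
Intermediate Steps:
r = I*sqrt(10) (r = sqrt(-10) = I*sqrt(10) ≈ 3.1623*I)
R = I*sqrt(10)/21 (R = (I*sqrt(10))/21 = (I*sqrt(10))*(1/21) = I*sqrt(10)/21 ≈ 0.15058*I)
(R + 97)*N(2) = (I*sqrt(10)/21 + 97)*7 = (97 + I*sqrt(10)/21)*7 = 679 + I*sqrt(10)/3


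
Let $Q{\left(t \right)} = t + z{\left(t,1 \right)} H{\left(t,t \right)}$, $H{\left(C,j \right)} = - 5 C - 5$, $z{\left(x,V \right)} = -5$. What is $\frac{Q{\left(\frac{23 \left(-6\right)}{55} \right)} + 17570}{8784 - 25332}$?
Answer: $- \frac{321379}{303380} \approx -1.0593$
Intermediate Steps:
$H{\left(C,j \right)} = -5 - 5 C$
$Q{\left(t \right)} = 25 + 26 t$ ($Q{\left(t \right)} = t - 5 \left(-5 - 5 t\right) = t + \left(25 + 25 t\right) = 25 + 26 t$)
$\frac{Q{\left(\frac{23 \left(-6\right)}{55} \right)} + 17570}{8784 - 25332} = \frac{\left(25 + 26 \frac{23 \left(-6\right)}{55}\right) + 17570}{8784 - 25332} = \frac{\left(25 + 26 \left(\left(-138\right) \frac{1}{55}\right)\right) + 17570}{8784 - 25332} = \frac{\left(25 + 26 \left(- \frac{138}{55}\right)\right) + 17570}{8784 - 25332} = \frac{\left(25 - \frac{3588}{55}\right) + 17570}{-16548} = \left(- \frac{2213}{55} + 17570\right) \left(- \frac{1}{16548}\right) = \frac{964137}{55} \left(- \frac{1}{16548}\right) = - \frac{321379}{303380}$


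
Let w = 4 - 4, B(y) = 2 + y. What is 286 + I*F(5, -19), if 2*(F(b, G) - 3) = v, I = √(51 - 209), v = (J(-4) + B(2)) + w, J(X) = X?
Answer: 286 + 3*I*√158 ≈ 286.0 + 37.709*I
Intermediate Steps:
w = 0
v = 0 (v = (-4 + (2 + 2)) + 0 = (-4 + 4) + 0 = 0 + 0 = 0)
I = I*√158 (I = √(-158) = I*√158 ≈ 12.57*I)
F(b, G) = 3 (F(b, G) = 3 + (½)*0 = 3 + 0 = 3)
286 + I*F(5, -19) = 286 + (I*√158)*3 = 286 + 3*I*√158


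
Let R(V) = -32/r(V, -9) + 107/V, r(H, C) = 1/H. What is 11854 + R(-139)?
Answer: 2265871/139 ≈ 16301.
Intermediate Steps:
R(V) = -32*V + 107/V
11854 + R(-139) = 11854 + (-32*(-139) + 107/(-139)) = 11854 + (4448 + 107*(-1/139)) = 11854 + (4448 - 107/139) = 11854 + 618165/139 = 2265871/139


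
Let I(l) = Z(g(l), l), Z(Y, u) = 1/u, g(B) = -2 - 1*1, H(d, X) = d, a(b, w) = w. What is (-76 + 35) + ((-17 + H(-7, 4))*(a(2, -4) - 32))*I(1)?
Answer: 823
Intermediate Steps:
g(B) = -3 (g(B) = -2 - 1 = -3)
I(l) = 1/l
(-76 + 35) + ((-17 + H(-7, 4))*(a(2, -4) - 32))*I(1) = (-76 + 35) + ((-17 - 7)*(-4 - 32))/1 = -41 - 24*(-36)*1 = -41 + 864*1 = -41 + 864 = 823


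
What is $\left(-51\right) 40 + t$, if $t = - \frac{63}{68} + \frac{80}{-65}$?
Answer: $- \frac{1805267}{884} \approx -2042.2$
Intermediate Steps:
$t = - \frac{1907}{884}$ ($t = \left(-63\right) \frac{1}{68} + 80 \left(- \frac{1}{65}\right) = - \frac{63}{68} - \frac{16}{13} = - \frac{1907}{884} \approx -2.1572$)
$\left(-51\right) 40 + t = \left(-51\right) 40 - \frac{1907}{884} = -2040 - \frac{1907}{884} = - \frac{1805267}{884}$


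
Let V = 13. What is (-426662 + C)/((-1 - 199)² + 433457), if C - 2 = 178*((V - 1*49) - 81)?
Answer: -149162/157819 ≈ -0.94515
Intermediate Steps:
C = -20824 (C = 2 + 178*((13 - 1*49) - 81) = 2 + 178*((13 - 49) - 81) = 2 + 178*(-36 - 81) = 2 + 178*(-117) = 2 - 20826 = -20824)
(-426662 + C)/((-1 - 199)² + 433457) = (-426662 - 20824)/((-1 - 199)² + 433457) = -447486/((-200)² + 433457) = -447486/(40000 + 433457) = -447486/473457 = -447486*1/473457 = -149162/157819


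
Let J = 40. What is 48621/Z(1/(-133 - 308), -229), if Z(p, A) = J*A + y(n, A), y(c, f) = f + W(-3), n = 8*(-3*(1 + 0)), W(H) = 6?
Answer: -57/11 ≈ -5.1818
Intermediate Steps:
n = -24 (n = 8*(-3*1) = 8*(-3) = -24)
y(c, f) = 6 + f (y(c, f) = f + 6 = 6 + f)
Z(p, A) = 6 + 41*A (Z(p, A) = 40*A + (6 + A) = 6 + 41*A)
48621/Z(1/(-133 - 308), -229) = 48621/(6 + 41*(-229)) = 48621/(6 - 9389) = 48621/(-9383) = 48621*(-1/9383) = -57/11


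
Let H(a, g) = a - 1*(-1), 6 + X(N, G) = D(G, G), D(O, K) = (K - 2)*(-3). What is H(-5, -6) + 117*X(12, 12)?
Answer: -4216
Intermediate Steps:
D(O, K) = 6 - 3*K (D(O, K) = (-2 + K)*(-3) = 6 - 3*K)
X(N, G) = -3*G (X(N, G) = -6 + (6 - 3*G) = -3*G)
H(a, g) = 1 + a (H(a, g) = a + 1 = 1 + a)
H(-5, -6) + 117*X(12, 12) = (1 - 5) + 117*(-3*12) = -4 + 117*(-36) = -4 - 4212 = -4216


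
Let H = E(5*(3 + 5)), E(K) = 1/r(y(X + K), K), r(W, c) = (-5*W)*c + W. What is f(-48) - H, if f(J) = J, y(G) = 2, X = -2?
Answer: -19103/398 ≈ -47.997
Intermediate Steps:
r(W, c) = W - 5*W*c (r(W, c) = -5*W*c + W = W - 5*W*c)
E(K) = 1/(2 - 10*K) (E(K) = 1/(2*(1 - 5*K)) = 1/(2 - 10*K))
H = -1/398 (H = -1/(-2 + 10*(5*(3 + 5))) = -1/(-2 + 10*(5*8)) = -1/(-2 + 10*40) = -1/(-2 + 400) = -1/398 ≈ -0.0025126)
f(-48) - H = -48 - 1*(-1/398) = -48 + 1/398 = -19103/398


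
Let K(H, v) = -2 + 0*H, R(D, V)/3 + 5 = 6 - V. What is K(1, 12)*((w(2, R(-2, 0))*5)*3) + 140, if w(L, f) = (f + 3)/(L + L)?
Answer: 95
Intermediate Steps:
R(D, V) = 3 - 3*V (R(D, V) = -15 + 3*(6 - V) = -15 + (18 - 3*V) = 3 - 3*V)
w(L, f) = (3 + f)/(2*L) (w(L, f) = (3 + f)/((2*L)) = (3 + f)*(1/(2*L)) = (3 + f)/(2*L))
K(H, v) = -2 (K(H, v) = -2 + 0 = -2)
K(1, 12)*((w(2, R(-2, 0))*5)*3) + 140 = -2*((1/2)*(3 + (3 - 3*0))/2)*5*3 + 140 = -2*((1/2)*(1/2)*(3 + (3 + 0)))*5*3 + 140 = -2*((1/2)*(1/2)*(3 + 3))*5*3 + 140 = -2*((1/2)*(1/2)*6)*5*3 + 140 = -2*(3/2)*5*3 + 140 = -15*3 + 140 = -2*45/2 + 140 = -45 + 140 = 95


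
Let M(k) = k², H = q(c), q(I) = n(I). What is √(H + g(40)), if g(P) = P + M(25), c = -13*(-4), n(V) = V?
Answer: √717 ≈ 26.777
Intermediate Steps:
c = 52
q(I) = I
H = 52
g(P) = 625 + P (g(P) = P + 25² = P + 625 = 625 + P)
√(H + g(40)) = √(52 + (625 + 40)) = √(52 + 665) = √717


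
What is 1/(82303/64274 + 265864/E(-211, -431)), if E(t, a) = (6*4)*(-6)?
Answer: -289233/533634097 ≈ -0.00054201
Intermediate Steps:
E(t, a) = -144 (E(t, a) = 24*(-6) = -144)
1/(82303/64274 + 265864/E(-211, -431)) = 1/(82303/64274 + 265864/(-144)) = 1/(82303*(1/64274) + 265864*(-1/144)) = 1/(82303/64274 - 33233/18) = 1/(-533634097/289233) = -289233/533634097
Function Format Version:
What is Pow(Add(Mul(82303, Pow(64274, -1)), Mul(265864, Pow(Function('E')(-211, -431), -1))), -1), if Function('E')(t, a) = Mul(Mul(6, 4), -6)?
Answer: Rational(-289233, 533634097) ≈ -0.00054201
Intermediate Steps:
Function('E')(t, a) = -144 (Function('E')(t, a) = Mul(24, -6) = -144)
Pow(Add(Mul(82303, Pow(64274, -1)), Mul(265864, Pow(Function('E')(-211, -431), -1))), -1) = Pow(Add(Mul(82303, Pow(64274, -1)), Mul(265864, Pow(-144, -1))), -1) = Pow(Add(Mul(82303, Rational(1, 64274)), Mul(265864, Rational(-1, 144))), -1) = Pow(Add(Rational(82303, 64274), Rational(-33233, 18)), -1) = Pow(Rational(-533634097, 289233), -1) = Rational(-289233, 533634097)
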